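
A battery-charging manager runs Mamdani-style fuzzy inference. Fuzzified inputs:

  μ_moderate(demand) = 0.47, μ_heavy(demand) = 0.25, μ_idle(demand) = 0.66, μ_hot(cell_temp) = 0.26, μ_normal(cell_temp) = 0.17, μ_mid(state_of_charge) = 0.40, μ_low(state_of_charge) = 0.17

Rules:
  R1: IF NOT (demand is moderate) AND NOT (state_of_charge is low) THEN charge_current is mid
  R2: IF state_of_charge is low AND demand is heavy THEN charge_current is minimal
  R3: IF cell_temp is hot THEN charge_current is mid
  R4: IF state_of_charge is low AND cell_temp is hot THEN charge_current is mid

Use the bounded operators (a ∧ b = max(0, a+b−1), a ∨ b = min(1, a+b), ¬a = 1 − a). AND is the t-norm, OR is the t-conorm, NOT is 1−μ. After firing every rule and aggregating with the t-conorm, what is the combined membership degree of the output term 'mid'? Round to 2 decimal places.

R1: ¬moderate=1−0.47=0.53, ¬low=1−0.17=0.83; AND[max(0, a+b−1)] → w = 0.36
R2: low=0.17, heavy=0.25; AND[max(0, a+b−1)] → w = 0.00
R3: hot=0.26 → w = 0.26
R4: low=0.17, hot=0.26; AND[max(0, a+b−1)] → w = 0.00
Rules with consequent 'mid': {R1, R3, R4} → strengths 0.36, 0.26, 0.00
Aggregate via t-conorm [min(1, a+b)]: 0.62

0.62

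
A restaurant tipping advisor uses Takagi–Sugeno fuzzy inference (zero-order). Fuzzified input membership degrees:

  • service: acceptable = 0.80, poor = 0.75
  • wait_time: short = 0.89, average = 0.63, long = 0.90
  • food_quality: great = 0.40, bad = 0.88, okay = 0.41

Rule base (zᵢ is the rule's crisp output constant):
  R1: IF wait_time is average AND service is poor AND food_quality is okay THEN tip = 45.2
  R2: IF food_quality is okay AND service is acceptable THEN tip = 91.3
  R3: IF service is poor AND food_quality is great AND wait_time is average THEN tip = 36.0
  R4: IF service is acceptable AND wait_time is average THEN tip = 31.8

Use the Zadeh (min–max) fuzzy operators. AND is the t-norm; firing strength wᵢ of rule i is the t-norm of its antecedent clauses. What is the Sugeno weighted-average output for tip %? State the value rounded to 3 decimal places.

48.864

R1 (z=45.2): average=0.63, poor=0.75, okay=0.41; AND[min(a, b)] → w = 0.41
R2 (z=91.3): okay=0.41, acceptable=0.80; AND[min(a, b)] → w = 0.41
R3 (z=36.0): poor=0.75, great=0.40, average=0.63; AND[min(a, b)] → w = 0.40
R4 (z=31.8): acceptable=0.80, average=0.63; AND[min(a, b)] → w = 0.63
Weighted average = (0.41·45.2 + 0.41·91.3 + 0.40·36.0 + 0.63·31.8) / (0.41 + 0.41 + 0.40 + 0.63)
  = 90.3990 / 1.8500 = 48.864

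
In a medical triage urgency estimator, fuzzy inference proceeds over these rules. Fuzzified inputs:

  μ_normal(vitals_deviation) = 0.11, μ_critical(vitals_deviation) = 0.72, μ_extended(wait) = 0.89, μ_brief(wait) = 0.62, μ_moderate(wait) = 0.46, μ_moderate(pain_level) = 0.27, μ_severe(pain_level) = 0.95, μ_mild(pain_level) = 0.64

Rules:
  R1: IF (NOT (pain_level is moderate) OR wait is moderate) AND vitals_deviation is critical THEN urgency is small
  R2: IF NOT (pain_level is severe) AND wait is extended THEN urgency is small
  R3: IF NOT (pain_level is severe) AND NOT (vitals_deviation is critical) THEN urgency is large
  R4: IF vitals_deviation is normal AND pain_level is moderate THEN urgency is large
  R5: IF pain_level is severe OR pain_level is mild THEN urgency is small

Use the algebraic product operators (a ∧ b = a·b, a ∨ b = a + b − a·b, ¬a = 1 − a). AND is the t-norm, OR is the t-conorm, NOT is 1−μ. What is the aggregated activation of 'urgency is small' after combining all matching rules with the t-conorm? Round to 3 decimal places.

0.993

R1: (¬moderate=1−0.27=0.73 OR moderate=0.46) = 0.8542; AND[a·b] with critical=0.72 → w = 0.6150
R2: ¬severe=1−0.95=0.05, extended=0.89; AND[a·b] → w = 0.0445
R3: ¬severe=1−0.95=0.05, ¬critical=1−0.72=0.28; AND[a·b] → w = 0.0140
R4: normal=0.11, moderate=0.27; AND[a·b] → w = 0.0297
R5: severe=0.95, mild=0.64; OR[a + b − a·b] → w = 0.9820
Rules with consequent 'small': {R1, R2, R5} → strengths 0.6150, 0.0445, 0.9820
Aggregate via t-conorm [a + b − a·b]: 0.9934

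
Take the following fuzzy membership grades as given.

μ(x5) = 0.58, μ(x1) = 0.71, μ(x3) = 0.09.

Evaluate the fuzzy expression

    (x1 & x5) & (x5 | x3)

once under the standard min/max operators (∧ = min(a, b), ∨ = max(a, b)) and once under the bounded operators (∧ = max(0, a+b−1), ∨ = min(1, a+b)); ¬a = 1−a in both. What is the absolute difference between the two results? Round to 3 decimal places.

0.580

Under standard min/max:
  x1 & x5 = min(a, b) on (0.71, 0.58) = 0.58
  x5 | x3 = max(a, b) on (0.58, 0.09) = 0.58
  (x1 & x5) & (x5 | x3) = min(a, b) on (0.58, 0.58) = 0.58
  → value = 0.5800
Under bounded:
  x1 & x5 = max(0, a+b−1) on (0.71, 0.58) = 0.29
  x5 | x3 = min(1, a+b) on (0.58, 0.09) = 0.67
  (x1 & x5) & (x5 | x3) = max(0, a+b−1) on (0.29, 0.67) = 0.00
  → value = 0.0000
|0.5800 − 0.0000| = 0.580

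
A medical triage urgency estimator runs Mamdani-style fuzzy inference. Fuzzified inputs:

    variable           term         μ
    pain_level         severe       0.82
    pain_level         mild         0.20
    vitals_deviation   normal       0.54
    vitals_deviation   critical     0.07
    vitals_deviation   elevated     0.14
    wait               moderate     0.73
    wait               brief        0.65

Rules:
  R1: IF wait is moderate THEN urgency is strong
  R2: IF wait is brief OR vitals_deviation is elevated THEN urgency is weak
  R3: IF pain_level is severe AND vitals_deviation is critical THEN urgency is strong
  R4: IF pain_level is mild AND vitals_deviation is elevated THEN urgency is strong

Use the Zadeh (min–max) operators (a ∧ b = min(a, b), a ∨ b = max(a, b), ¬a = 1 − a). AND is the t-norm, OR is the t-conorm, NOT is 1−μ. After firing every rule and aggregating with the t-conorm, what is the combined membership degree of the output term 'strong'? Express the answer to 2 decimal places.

R1: moderate=0.73 → w = 0.73
R2: brief=0.65, elevated=0.14; OR[max(a, b)] → w = 0.65
R3: severe=0.82, critical=0.07; AND[min(a, b)] → w = 0.07
R4: mild=0.20, elevated=0.14; AND[min(a, b)] → w = 0.14
Rules with consequent 'strong': {R1, R3, R4} → strengths 0.73, 0.07, 0.14
Aggregate via t-conorm [max(a, b)]: 0.73

0.73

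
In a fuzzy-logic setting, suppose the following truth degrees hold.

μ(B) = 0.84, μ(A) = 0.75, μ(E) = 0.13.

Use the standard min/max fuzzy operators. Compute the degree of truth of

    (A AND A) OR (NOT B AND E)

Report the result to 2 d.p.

0.75

A AND A = min(a, b) on (0.75, 0.75) = 0.75
NOT B = 1 − 0.84 = 0.16
NOT B AND E = min(a, b) on (0.16, 0.13) = 0.13
(A AND A) OR (NOT B AND E) = max(a, b) on (0.75, 0.13) = 0.75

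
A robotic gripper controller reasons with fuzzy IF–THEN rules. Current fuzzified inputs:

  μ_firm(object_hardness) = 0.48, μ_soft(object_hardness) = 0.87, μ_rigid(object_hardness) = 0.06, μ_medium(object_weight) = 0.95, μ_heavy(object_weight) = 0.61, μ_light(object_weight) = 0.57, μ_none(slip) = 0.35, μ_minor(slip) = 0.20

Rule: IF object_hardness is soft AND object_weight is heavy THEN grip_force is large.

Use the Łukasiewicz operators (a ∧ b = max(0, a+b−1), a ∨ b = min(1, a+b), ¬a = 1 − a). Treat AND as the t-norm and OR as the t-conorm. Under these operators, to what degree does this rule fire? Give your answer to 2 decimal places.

firing strength: soft=0.87, heavy=0.61; AND[max(0, a+b−1)] → w = 0.48

0.48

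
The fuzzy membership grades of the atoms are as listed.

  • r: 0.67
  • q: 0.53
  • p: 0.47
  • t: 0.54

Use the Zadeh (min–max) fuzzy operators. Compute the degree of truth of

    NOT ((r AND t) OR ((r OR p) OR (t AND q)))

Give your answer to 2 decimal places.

0.33

r AND t = min(a, b) on (0.67, 0.54) = 0.54
r OR p = max(a, b) on (0.67, 0.47) = 0.67
t AND q = min(a, b) on (0.54, 0.53) = 0.53
(r OR p) OR (t AND q) = max(a, b) on (0.67, 0.53) = 0.67
(r AND t) OR ((r OR p) OR (t AND q)) = max(a, b) on (0.54, 0.67) = 0.67
NOT ((r AND t) OR ((r OR p) OR (t AND q))) = 1 − 0.67 = 0.33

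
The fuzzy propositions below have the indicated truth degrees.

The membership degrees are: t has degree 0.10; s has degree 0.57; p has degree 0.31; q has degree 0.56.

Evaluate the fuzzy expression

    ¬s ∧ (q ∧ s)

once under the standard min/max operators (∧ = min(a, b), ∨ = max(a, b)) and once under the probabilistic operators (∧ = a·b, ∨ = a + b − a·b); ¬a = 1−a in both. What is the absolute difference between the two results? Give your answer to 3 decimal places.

0.293

Under standard min/max:
  ¬s = 1 − 0.57 = 0.43
  q ∧ s = min(a, b) on (0.56, 0.57) = 0.56
  ¬s ∧ (q ∧ s) = min(a, b) on (0.43, 0.56) = 0.43
  → value = 0.4300
Under probabilistic:
  ¬s = 1 − 0.5700 = 0.4300
  q ∧ s = a·b on (0.5600, 0.5700) = 0.3192
  ¬s ∧ (q ∧ s) = a·b on (0.4300, 0.3192) = 0.1373
  → value = 0.1373
|0.4300 − 0.1373| = 0.293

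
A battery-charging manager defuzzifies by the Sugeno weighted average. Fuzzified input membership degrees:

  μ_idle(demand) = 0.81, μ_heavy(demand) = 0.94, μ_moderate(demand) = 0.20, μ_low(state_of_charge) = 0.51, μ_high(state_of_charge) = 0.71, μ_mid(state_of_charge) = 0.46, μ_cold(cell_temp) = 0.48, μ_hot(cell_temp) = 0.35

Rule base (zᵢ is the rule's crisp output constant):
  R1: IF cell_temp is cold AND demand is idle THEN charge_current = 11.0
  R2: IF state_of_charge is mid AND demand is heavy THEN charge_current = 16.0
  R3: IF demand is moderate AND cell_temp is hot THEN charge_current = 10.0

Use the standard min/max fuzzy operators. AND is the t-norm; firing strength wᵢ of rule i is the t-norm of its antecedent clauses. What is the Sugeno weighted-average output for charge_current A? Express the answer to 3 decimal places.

R1 (z=11.0): cold=0.48, idle=0.81; AND[min(a, b)] → w = 0.48
R2 (z=16.0): mid=0.46, heavy=0.94; AND[min(a, b)] → w = 0.46
R3 (z=10.0): moderate=0.20, hot=0.35; AND[min(a, b)] → w = 0.20
Weighted average = (0.48·11.0 + 0.46·16.0 + 0.20·10.0) / (0.48 + 0.46 + 0.20)
  = 14.6400 / 1.1400 = 12.842

12.842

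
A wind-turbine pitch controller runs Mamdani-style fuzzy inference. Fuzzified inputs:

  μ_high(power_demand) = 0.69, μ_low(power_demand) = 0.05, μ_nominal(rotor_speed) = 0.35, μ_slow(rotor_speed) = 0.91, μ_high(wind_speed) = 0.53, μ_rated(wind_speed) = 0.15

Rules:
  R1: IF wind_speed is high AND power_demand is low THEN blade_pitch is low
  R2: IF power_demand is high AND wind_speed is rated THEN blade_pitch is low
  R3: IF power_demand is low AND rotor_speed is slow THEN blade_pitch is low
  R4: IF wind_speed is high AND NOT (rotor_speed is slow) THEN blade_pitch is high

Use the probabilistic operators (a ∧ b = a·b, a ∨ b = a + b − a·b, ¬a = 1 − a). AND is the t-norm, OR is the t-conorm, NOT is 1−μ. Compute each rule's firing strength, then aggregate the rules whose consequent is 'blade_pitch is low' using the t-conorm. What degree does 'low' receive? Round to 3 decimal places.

R1: high=0.53, low=0.05; AND[a·b] → w = 0.0265
R2: high=0.69, rated=0.15; AND[a·b] → w = 0.1035
R3: low=0.05, slow=0.91; AND[a·b] → w = 0.0455
R4: high=0.53, ¬slow=1−0.91=0.09; AND[a·b] → w = 0.0477
Rules with consequent 'low': {R1, R2, R3} → strengths 0.0265, 0.1035, 0.0455
Aggregate via t-conorm [a + b − a·b]: 0.1670

0.167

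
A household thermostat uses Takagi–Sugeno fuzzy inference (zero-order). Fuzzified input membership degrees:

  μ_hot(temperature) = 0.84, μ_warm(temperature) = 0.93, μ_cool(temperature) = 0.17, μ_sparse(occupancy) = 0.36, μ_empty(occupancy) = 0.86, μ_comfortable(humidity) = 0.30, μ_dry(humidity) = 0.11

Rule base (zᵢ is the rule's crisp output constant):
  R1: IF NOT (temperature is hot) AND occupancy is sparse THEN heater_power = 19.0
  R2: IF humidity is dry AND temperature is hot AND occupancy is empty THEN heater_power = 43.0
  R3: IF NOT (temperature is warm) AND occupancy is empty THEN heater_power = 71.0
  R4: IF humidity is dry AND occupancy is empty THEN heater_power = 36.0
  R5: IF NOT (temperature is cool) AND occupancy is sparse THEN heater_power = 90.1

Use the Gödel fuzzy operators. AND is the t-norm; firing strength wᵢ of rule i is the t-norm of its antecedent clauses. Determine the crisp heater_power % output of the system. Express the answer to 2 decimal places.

R1 (z=19.0): ¬hot=1−0.84=0.16, sparse=0.36; AND[min(a, b)] → w = 0.16
R2 (z=43.0): dry=0.11, hot=0.84, empty=0.86; AND[min(a, b)] → w = 0.11
R3 (z=71.0): ¬warm=1−0.93=0.07, empty=0.86; AND[min(a, b)] → w = 0.07
R4 (z=36.0): dry=0.11, empty=0.86; AND[min(a, b)] → w = 0.11
R5 (z=90.1): ¬cool=1−0.17=0.83, sparse=0.36; AND[min(a, b)] → w = 0.36
Weighted average = (0.16·19.0 + 0.11·43.0 + 0.07·71.0 + 0.11·36.0 + 0.36·90.1) / (0.16 + 0.11 + 0.07 + 0.11 + 0.36)
  = 49.1360 / 0.8100 = 60.66

60.66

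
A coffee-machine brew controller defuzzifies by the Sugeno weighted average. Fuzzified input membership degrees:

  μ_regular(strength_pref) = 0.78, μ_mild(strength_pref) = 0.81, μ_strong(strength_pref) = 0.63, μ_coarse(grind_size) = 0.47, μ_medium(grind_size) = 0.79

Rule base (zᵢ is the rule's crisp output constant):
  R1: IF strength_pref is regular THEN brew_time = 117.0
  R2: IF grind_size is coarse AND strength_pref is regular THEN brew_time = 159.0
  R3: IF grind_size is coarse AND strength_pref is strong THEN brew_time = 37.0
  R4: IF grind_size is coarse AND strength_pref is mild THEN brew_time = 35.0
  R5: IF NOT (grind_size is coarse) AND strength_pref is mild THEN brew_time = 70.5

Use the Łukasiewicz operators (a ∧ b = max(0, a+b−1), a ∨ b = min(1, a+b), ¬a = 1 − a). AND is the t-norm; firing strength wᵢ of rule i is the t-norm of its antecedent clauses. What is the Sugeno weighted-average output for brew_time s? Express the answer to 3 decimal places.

R1 (z=117.0): regular=0.78 → w = 0.78
R2 (z=159.0): coarse=0.47, regular=0.78; AND[max(0, a+b−1)] → w = 0.25
R3 (z=37.0): coarse=0.47, strong=0.63; AND[max(0, a+b−1)] → w = 0.10
R4 (z=35.0): coarse=0.47, mild=0.81; AND[max(0, a+b−1)] → w = 0.28
R5 (z=70.5): ¬coarse=1−0.47=0.53, mild=0.81; AND[max(0, a+b−1)] → w = 0.34
Weighted average = (0.78·117.0 + 0.25·159.0 + 0.10·37.0 + 0.28·35.0 + 0.34·70.5) / (0.78 + 0.25 + 0.10 + 0.28 + 0.34)
  = 168.4800 / 1.7500 = 96.274

96.274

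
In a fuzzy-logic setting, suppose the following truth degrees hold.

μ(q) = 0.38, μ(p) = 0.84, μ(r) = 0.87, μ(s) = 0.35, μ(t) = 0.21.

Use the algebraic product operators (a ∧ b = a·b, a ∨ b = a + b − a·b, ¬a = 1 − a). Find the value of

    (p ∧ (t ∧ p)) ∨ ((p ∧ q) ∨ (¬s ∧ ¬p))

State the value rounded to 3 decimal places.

t ∧ p = a·b on (0.2100, 0.8400) = 0.1764
p ∧ (t ∧ p) = a·b on (0.8400, 0.1764) = 0.1482
p ∧ q = a·b on (0.8400, 0.3800) = 0.3192
¬s = 1 − 0.3500 = 0.6500
¬p = 1 − 0.8400 = 0.1600
¬s ∧ ¬p = a·b on (0.6500, 0.1600) = 0.1040
(p ∧ q) ∨ (¬s ∧ ¬p) = a + b − a·b on (0.3192, 0.1040) = 0.3900
(p ∧ (t ∧ p)) ∨ ((p ∧ q) ∨ (¬s ∧ ¬p)) = a + b − a·b on (0.1482, 0.3900) = 0.4804

0.480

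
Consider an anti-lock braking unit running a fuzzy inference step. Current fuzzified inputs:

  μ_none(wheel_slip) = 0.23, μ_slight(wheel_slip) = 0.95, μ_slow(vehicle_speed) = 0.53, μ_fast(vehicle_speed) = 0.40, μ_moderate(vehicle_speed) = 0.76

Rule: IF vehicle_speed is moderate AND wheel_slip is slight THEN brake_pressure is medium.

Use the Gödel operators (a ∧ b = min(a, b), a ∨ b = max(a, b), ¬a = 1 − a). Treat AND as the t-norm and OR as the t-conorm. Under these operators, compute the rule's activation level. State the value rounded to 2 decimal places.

0.76

firing strength: moderate=0.76, slight=0.95; AND[min(a, b)] → w = 0.76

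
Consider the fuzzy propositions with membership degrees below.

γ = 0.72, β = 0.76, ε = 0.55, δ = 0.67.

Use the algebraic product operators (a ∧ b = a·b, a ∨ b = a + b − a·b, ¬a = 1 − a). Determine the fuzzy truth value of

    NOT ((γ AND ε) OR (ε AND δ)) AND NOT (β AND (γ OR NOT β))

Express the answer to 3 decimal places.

0.153

γ AND ε = a·b on (0.7200, 0.5500) = 0.3960
ε AND δ = a·b on (0.5500, 0.6700) = 0.3685
(γ AND ε) OR (ε AND δ) = a + b − a·b on (0.3960, 0.3685) = 0.6186
NOT ((γ AND ε) OR (ε AND δ)) = 1 − 0.6186 = 0.3814
NOT β = 1 − 0.7600 = 0.2400
γ OR NOT β = a + b − a·b on (0.7200, 0.2400) = 0.7872
β AND (γ OR NOT β) = a·b on (0.7600, 0.7872) = 0.5983
NOT (β AND (γ OR NOT β)) = 1 − 0.5983 = 0.4017
NOT ((γ AND ε) OR (ε AND δ)) AND NOT (β AND (γ OR NOT β)) = a·b on (0.3814, 0.4017) = 0.1532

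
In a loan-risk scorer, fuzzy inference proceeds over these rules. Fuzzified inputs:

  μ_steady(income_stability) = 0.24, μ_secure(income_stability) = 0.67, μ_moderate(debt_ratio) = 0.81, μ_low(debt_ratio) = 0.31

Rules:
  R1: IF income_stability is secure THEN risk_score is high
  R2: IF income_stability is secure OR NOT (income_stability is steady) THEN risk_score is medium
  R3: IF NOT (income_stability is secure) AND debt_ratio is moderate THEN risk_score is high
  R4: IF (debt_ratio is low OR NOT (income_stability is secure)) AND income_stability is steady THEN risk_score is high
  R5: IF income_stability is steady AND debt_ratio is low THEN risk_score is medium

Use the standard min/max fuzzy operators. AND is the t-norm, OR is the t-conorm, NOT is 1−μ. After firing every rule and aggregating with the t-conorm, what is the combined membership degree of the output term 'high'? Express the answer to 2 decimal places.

R1: secure=0.67 → w = 0.67
R2: secure=0.67, ¬steady=1−0.24=0.76; OR[max(a, b)] → w = 0.76
R3: ¬secure=1−0.67=0.33, moderate=0.81; AND[min(a, b)] → w = 0.33
R4: (low=0.31 OR ¬secure=1−0.67=0.33) = 0.33; AND[min(a, b)] with steady=0.24 → w = 0.24
R5: steady=0.24, low=0.31; AND[min(a, b)] → w = 0.24
Rules with consequent 'high': {R1, R3, R4} → strengths 0.67, 0.33, 0.24
Aggregate via t-conorm [max(a, b)]: 0.67

0.67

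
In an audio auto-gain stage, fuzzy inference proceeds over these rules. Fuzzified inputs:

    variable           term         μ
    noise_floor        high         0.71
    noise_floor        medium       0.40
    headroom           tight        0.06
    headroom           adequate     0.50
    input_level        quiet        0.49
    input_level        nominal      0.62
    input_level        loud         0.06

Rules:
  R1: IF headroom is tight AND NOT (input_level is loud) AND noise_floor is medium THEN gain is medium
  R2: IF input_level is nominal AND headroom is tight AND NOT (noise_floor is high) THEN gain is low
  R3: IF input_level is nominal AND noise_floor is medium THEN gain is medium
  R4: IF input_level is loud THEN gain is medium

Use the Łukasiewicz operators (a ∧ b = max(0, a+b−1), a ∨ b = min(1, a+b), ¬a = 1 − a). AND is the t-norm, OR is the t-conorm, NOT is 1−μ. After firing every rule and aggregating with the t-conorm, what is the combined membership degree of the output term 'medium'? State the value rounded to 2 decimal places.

R1: tight=0.06, ¬loud=1−0.06=0.94, medium=0.40; AND[max(0, a+b−1)] → w = 0.00
R2: nominal=0.62, tight=0.06, ¬high=1−0.71=0.29; AND[max(0, a+b−1)] → w = 0.00
R3: nominal=0.62, medium=0.40; AND[max(0, a+b−1)] → w = 0.02
R4: loud=0.06 → w = 0.06
Rules with consequent 'medium': {R1, R3, R4} → strengths 0.00, 0.02, 0.06
Aggregate via t-conorm [min(1, a+b)]: 0.08

0.08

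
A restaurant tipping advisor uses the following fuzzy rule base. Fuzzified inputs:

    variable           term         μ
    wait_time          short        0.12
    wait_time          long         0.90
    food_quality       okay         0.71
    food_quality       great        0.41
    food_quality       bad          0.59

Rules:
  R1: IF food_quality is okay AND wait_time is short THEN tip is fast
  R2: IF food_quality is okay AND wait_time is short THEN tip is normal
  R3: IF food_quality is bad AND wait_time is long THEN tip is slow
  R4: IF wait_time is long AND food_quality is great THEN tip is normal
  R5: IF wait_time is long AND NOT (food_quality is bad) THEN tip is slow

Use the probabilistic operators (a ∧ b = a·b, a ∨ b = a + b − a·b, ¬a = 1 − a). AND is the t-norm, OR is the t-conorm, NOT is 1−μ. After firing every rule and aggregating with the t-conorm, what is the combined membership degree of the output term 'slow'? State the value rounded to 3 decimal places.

R1: okay=0.71, short=0.12; AND[a·b] → w = 0.0852
R2: okay=0.71, short=0.12; AND[a·b] → w = 0.0852
R3: bad=0.59, long=0.90; AND[a·b] → w = 0.5310
R4: long=0.90, great=0.41; AND[a·b] → w = 0.3690
R5: long=0.90, ¬bad=1−0.59=0.41; AND[a·b] → w = 0.3690
Rules with consequent 'slow': {R3, R5} → strengths 0.5310, 0.3690
Aggregate via t-conorm [a + b − a·b]: 0.7041

0.704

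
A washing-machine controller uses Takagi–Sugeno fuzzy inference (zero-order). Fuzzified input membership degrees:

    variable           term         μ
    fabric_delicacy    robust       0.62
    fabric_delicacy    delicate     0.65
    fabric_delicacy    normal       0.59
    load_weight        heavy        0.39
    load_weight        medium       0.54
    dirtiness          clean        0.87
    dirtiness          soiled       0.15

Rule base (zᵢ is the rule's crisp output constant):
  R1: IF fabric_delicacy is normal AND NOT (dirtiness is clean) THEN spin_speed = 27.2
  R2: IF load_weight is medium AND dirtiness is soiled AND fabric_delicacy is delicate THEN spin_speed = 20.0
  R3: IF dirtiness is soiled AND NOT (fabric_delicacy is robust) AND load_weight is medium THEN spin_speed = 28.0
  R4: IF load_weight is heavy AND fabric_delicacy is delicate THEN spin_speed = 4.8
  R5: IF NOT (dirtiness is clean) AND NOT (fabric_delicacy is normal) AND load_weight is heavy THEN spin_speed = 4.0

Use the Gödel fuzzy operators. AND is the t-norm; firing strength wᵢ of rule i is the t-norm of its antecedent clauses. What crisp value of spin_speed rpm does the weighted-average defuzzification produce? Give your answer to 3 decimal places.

R1 (z=27.2): normal=0.59, ¬clean=1−0.87=0.13; AND[min(a, b)] → w = 0.13
R2 (z=20.0): medium=0.54, soiled=0.15, delicate=0.65; AND[min(a, b)] → w = 0.15
R3 (z=28.0): soiled=0.15, ¬robust=1−0.62=0.38, medium=0.54; AND[min(a, b)] → w = 0.15
R4 (z=4.8): heavy=0.39, delicate=0.65; AND[min(a, b)] → w = 0.39
R5 (z=4.0): ¬clean=1−0.87=0.13, ¬normal=1−0.59=0.41, heavy=0.39; AND[min(a, b)] → w = 0.13
Weighted average = (0.13·27.2 + 0.15·20.0 + 0.15·28.0 + 0.39·4.8 + 0.13·4.0) / (0.13 + 0.15 + 0.15 + 0.39 + 0.13)
  = 13.1280 / 0.9500 = 13.819

13.819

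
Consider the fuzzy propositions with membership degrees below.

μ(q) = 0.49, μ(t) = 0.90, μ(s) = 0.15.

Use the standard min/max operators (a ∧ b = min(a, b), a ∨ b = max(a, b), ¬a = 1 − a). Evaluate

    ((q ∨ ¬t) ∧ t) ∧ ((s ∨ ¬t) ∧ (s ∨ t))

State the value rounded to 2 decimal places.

¬t = 1 − 0.90 = 0.10
q ∨ ¬t = max(a, b) on (0.49, 0.10) = 0.49
(q ∨ ¬t) ∧ t = min(a, b) on (0.49, 0.90) = 0.49
¬t = 1 − 0.90 = 0.10
s ∨ ¬t = max(a, b) on (0.15, 0.10) = 0.15
s ∨ t = max(a, b) on (0.15, 0.90) = 0.90
(s ∨ ¬t) ∧ (s ∨ t) = min(a, b) on (0.15, 0.90) = 0.15
((q ∨ ¬t) ∧ t) ∧ ((s ∨ ¬t) ∧ (s ∨ t)) = min(a, b) on (0.49, 0.15) = 0.15

0.15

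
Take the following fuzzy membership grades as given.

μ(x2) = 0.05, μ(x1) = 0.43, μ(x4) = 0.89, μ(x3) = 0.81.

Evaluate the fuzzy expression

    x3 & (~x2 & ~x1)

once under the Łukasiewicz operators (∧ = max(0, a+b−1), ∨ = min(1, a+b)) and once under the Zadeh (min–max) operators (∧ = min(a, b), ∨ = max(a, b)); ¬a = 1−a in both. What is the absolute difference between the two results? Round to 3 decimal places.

Under Łukasiewicz:
  ~x2 = 1 − 0.05 = 0.95
  ~x1 = 1 − 0.43 = 0.57
  ~x2 & ~x1 = max(0, a+b−1) on (0.95, 0.57) = 0.52
  x3 & (~x2 & ~x1) = max(0, a+b−1) on (0.81, 0.52) = 0.33
  → value = 0.3300
Under Zadeh (min–max):
  ~x2 = 1 − 0.05 = 0.95
  ~x1 = 1 − 0.43 = 0.57
  ~x2 & ~x1 = min(a, b) on (0.95, 0.57) = 0.57
  x3 & (~x2 & ~x1) = min(a, b) on (0.81, 0.57) = 0.57
  → value = 0.5700
|0.3300 − 0.5700| = 0.240

0.240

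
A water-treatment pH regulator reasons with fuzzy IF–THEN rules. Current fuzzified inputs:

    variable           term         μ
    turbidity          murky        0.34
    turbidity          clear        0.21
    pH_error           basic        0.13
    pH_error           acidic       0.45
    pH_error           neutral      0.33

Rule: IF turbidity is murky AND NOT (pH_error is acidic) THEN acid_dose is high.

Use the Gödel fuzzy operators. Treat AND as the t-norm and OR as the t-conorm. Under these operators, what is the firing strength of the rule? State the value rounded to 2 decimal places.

0.34

firing strength: murky=0.34, ¬acidic=1−0.45=0.55; AND[min(a, b)] → w = 0.34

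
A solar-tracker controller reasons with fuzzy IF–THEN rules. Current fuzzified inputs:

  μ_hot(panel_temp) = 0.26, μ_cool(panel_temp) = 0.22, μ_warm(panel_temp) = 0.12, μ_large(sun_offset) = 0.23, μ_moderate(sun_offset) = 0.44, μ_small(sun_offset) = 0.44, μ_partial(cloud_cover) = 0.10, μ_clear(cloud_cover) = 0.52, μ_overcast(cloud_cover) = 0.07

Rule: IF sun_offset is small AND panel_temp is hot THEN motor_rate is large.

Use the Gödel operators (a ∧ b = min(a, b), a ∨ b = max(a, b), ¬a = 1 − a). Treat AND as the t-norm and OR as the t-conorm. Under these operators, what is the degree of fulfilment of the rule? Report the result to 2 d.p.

firing strength: small=0.44, hot=0.26; AND[min(a, b)] → w = 0.26

0.26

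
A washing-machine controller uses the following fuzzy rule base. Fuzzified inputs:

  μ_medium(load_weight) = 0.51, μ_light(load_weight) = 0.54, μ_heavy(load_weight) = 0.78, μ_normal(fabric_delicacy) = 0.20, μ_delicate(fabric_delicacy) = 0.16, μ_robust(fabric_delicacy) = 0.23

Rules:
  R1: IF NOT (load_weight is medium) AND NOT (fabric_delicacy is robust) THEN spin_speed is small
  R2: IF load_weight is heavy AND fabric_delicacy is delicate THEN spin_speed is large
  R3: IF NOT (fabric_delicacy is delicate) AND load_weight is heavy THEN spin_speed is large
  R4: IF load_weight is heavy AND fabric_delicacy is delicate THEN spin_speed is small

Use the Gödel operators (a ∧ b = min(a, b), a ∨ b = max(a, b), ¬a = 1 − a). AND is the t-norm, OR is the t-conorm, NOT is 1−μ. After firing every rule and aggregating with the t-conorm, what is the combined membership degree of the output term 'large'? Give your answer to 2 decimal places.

R1: ¬medium=1−0.51=0.49, ¬robust=1−0.23=0.77; AND[min(a, b)] → w = 0.49
R2: heavy=0.78, delicate=0.16; AND[min(a, b)] → w = 0.16
R3: ¬delicate=1−0.16=0.84, heavy=0.78; AND[min(a, b)] → w = 0.78
R4: heavy=0.78, delicate=0.16; AND[min(a, b)] → w = 0.16
Rules with consequent 'large': {R2, R3} → strengths 0.16, 0.78
Aggregate via t-conorm [max(a, b)]: 0.78

0.78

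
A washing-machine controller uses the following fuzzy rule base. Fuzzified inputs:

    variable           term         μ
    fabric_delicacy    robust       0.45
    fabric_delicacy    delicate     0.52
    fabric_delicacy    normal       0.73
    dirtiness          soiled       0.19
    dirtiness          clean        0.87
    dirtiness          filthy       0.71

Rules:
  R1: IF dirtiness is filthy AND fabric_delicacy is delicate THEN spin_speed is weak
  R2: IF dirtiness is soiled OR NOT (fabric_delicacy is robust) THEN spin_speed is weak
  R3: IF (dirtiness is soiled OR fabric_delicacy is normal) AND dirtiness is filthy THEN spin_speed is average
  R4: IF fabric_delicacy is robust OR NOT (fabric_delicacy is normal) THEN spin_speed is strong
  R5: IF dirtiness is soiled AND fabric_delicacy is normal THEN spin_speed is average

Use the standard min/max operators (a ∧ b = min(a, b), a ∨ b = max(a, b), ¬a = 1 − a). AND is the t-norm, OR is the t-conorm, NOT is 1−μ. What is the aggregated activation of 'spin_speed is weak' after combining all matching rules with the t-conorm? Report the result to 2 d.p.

R1: filthy=0.71, delicate=0.52; AND[min(a, b)] → w = 0.52
R2: soiled=0.19, ¬robust=1−0.45=0.55; OR[max(a, b)] → w = 0.55
R3: (soiled=0.19 OR normal=0.73) = 0.73; AND[min(a, b)] with filthy=0.71 → w = 0.71
R4: robust=0.45, ¬normal=1−0.73=0.27; OR[max(a, b)] → w = 0.45
R5: soiled=0.19, normal=0.73; AND[min(a, b)] → w = 0.19
Rules with consequent 'weak': {R1, R2} → strengths 0.52, 0.55
Aggregate via t-conorm [max(a, b)]: 0.55

0.55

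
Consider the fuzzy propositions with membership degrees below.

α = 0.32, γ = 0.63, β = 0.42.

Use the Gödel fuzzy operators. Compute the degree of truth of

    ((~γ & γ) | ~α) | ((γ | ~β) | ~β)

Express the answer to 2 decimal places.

0.68

~γ = 1 − 0.63 = 0.37
~γ & γ = min(a, b) on (0.37, 0.63) = 0.37
~α = 1 − 0.32 = 0.68
(~γ & γ) | ~α = max(a, b) on (0.37, 0.68) = 0.68
~β = 1 − 0.42 = 0.58
γ | ~β = max(a, b) on (0.63, 0.58) = 0.63
~β = 1 − 0.42 = 0.58
(γ | ~β) | ~β = max(a, b) on (0.63, 0.58) = 0.63
((~γ & γ) | ~α) | ((γ | ~β) | ~β) = max(a, b) on (0.68, 0.63) = 0.68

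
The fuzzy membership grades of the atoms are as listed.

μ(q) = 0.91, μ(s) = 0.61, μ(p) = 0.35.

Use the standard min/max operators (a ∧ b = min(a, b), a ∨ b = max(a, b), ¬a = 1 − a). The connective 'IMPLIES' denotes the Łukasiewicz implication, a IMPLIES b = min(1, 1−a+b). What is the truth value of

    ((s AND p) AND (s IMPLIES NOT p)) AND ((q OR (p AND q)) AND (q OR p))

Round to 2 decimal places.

s AND p = min(a, b) on (0.61, 0.35) = 0.35
NOT p = 1 − 0.35 = 0.65
s IMPLIES NOT p  [Łukasiewicz: min(1, 1−a+b)] with a=0.61, b=0.65 → 1.00
(s AND p) AND (s IMPLIES NOT p) = min(a, b) on (0.35, 1.00) = 0.35
p AND q = min(a, b) on (0.35, 0.91) = 0.35
q OR (p AND q) = max(a, b) on (0.91, 0.35) = 0.91
q OR p = max(a, b) on (0.91, 0.35) = 0.91
(q OR (p AND q)) AND (q OR p) = min(a, b) on (0.91, 0.91) = 0.91
((s AND p) AND (s IMPLIES NOT p)) AND ((q OR (p AND q)) AND (q OR p)) = min(a, b) on (0.35, 0.91) = 0.35

0.35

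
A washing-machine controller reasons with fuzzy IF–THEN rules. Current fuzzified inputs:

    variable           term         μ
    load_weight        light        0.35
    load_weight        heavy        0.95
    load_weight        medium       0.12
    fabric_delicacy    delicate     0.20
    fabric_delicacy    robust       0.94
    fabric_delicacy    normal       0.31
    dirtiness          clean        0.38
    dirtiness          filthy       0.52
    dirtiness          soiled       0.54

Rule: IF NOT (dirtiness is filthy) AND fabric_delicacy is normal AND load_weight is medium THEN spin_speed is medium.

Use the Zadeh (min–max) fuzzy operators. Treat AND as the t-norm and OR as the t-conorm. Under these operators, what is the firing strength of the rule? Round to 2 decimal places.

0.12

firing strength: ¬filthy=1−0.52=0.48, normal=0.31, medium=0.12; AND[min(a, b)] → w = 0.12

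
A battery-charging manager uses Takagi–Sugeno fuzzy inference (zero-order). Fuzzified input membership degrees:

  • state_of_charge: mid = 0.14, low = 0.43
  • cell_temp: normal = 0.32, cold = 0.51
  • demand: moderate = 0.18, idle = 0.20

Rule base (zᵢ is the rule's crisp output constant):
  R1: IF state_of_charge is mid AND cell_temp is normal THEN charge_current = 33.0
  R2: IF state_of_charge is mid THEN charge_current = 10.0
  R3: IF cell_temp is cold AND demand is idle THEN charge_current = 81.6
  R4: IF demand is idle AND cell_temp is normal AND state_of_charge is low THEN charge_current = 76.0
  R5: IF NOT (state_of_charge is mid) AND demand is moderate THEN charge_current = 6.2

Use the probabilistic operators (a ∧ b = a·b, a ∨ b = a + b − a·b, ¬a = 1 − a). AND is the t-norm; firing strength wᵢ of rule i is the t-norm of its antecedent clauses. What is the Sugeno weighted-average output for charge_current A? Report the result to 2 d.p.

R1 (z=33.0): mid=0.14, normal=0.32; AND[a·b] → w = 0.0448
R2 (z=10.0): mid=0.14 → w = 0.1400
R3 (z=81.6): cold=0.51, idle=0.20; AND[a·b] → w = 0.1020
R4 (z=76.0): idle=0.20, normal=0.32, low=0.43; AND[a·b] → w = 0.0275
R5 (z=6.2): ¬mid=1−0.14=0.86, moderate=0.18; AND[a·b] → w = 0.1548
Weighted average = (0.0448·33.0 + 0.1400·10.0 + 0.1020·81.6 + 0.0275·76.0 + 0.1548·6.2) / (0.0448 + 0.1400 + 0.1020 + 0.0275 + 0.1548)
  = 14.2529 / 0.4691 = 30.38

30.38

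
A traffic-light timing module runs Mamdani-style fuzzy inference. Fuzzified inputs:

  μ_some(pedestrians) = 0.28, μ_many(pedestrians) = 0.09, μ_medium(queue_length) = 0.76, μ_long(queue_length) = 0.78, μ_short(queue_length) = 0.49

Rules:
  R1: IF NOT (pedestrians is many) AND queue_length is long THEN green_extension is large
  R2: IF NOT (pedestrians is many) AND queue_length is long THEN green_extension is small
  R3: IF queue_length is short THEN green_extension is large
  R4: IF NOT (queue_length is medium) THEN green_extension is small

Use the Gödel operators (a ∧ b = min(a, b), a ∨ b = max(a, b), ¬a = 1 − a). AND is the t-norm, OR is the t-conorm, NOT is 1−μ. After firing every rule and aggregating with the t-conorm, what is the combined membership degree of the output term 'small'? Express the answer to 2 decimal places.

R1: ¬many=1−0.09=0.91, long=0.78; AND[min(a, b)] → w = 0.78
R2: ¬many=1−0.09=0.91, long=0.78; AND[min(a, b)] → w = 0.78
R3: short=0.49 → w = 0.49
R4: ¬medium=1−0.76=0.24 → w = 0.24
Rules with consequent 'small': {R2, R4} → strengths 0.78, 0.24
Aggregate via t-conorm [max(a, b)]: 0.78

0.78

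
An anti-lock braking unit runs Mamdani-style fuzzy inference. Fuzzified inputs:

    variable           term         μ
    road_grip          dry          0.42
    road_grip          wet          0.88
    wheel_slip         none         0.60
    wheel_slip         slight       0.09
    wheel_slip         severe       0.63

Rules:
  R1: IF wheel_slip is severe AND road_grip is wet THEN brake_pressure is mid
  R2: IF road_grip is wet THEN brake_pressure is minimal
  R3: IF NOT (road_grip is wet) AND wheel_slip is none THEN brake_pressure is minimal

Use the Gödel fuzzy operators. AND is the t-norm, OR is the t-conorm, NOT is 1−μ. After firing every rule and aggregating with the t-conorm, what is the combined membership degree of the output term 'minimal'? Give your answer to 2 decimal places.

R1: severe=0.63, wet=0.88; AND[min(a, b)] → w = 0.63
R2: wet=0.88 → w = 0.88
R3: ¬wet=1−0.88=0.12, none=0.60; AND[min(a, b)] → w = 0.12
Rules with consequent 'minimal': {R2, R3} → strengths 0.88, 0.12
Aggregate via t-conorm [max(a, b)]: 0.88

0.88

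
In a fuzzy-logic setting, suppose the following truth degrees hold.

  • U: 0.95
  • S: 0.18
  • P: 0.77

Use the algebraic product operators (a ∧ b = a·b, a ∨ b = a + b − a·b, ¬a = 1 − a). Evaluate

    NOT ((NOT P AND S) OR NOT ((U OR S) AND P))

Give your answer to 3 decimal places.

0.708

NOT P = 1 − 0.7700 = 0.2300
NOT P AND S = a·b on (0.2300, 0.1800) = 0.0414
U OR S = a + b − a·b on (0.9500, 0.1800) = 0.9590
(U OR S) AND P = a·b on (0.9590, 0.7700) = 0.7384
NOT ((U OR S) AND P) = 1 − 0.7384 = 0.2616
(NOT P AND S) OR NOT ((U OR S) AND P) = a + b − a·b on (0.0414, 0.2616) = 0.2921
NOT ((NOT P AND S) OR NOT ((U OR S) AND P)) = 1 − 0.2921 = 0.7079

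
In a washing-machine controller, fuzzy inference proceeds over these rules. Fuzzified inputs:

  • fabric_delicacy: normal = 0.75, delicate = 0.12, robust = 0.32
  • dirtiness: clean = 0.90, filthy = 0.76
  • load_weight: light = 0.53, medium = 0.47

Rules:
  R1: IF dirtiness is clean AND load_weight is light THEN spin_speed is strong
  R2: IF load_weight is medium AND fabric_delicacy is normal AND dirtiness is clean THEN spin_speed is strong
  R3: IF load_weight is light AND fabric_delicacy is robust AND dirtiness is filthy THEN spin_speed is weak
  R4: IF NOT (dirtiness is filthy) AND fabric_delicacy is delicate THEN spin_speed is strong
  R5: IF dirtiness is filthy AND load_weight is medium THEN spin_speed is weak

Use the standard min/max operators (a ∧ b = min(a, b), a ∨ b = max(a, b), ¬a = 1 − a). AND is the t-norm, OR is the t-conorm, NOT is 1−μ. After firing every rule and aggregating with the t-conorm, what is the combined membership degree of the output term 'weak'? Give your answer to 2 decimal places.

0.47

R1: clean=0.90, light=0.53; AND[min(a, b)] → w = 0.53
R2: medium=0.47, normal=0.75, clean=0.90; AND[min(a, b)] → w = 0.47
R3: light=0.53, robust=0.32, filthy=0.76; AND[min(a, b)] → w = 0.32
R4: ¬filthy=1−0.76=0.24, delicate=0.12; AND[min(a, b)] → w = 0.12
R5: filthy=0.76, medium=0.47; AND[min(a, b)] → w = 0.47
Rules with consequent 'weak': {R3, R5} → strengths 0.32, 0.47
Aggregate via t-conorm [max(a, b)]: 0.47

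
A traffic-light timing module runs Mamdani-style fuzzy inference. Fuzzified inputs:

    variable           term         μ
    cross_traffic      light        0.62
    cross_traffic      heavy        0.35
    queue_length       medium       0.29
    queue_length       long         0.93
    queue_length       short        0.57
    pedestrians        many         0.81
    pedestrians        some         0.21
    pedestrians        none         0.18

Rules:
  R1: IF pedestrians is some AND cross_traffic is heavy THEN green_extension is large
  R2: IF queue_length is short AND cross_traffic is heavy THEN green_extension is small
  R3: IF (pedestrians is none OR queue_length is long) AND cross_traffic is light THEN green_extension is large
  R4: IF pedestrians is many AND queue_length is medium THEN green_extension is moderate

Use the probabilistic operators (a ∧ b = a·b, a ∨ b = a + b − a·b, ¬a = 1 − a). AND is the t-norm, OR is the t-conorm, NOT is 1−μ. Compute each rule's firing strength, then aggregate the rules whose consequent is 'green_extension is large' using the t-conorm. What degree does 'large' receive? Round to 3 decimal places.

0.615

R1: some=0.21, heavy=0.35; AND[a·b] → w = 0.0735
R2: short=0.57, heavy=0.35; AND[a·b] → w = 0.1995
R3: (none=0.18 OR long=0.93) = 0.9426; AND[a·b] with light=0.62 → w = 0.5844
R4: many=0.81, medium=0.29; AND[a·b] → w = 0.2349
Rules with consequent 'large': {R1, R3} → strengths 0.0735, 0.5844
Aggregate via t-conorm [a + b − a·b]: 0.6150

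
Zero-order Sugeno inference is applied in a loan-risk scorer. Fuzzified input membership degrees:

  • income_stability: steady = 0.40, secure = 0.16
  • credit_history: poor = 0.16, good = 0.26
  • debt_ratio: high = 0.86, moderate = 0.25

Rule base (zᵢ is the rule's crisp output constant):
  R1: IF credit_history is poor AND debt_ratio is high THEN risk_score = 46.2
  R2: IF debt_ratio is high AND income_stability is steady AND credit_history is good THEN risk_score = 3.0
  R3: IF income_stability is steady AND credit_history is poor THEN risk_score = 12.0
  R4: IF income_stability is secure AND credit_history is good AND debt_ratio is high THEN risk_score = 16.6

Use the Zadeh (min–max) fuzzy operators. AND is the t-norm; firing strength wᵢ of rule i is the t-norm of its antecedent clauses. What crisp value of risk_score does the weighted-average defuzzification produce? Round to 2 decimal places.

17.23

R1 (z=46.2): poor=0.16, high=0.86; AND[min(a, b)] → w = 0.16
R2 (z=3.0): high=0.86, steady=0.40, good=0.26; AND[min(a, b)] → w = 0.26
R3 (z=12.0): steady=0.40, poor=0.16; AND[min(a, b)] → w = 0.16
R4 (z=16.6): secure=0.16, good=0.26, high=0.86; AND[min(a, b)] → w = 0.16
Weighted average = (0.16·46.2 + 0.26·3.0 + 0.16·12.0 + 0.16·16.6) / (0.16 + 0.26 + 0.16 + 0.16)
  = 12.7480 / 0.7400 = 17.23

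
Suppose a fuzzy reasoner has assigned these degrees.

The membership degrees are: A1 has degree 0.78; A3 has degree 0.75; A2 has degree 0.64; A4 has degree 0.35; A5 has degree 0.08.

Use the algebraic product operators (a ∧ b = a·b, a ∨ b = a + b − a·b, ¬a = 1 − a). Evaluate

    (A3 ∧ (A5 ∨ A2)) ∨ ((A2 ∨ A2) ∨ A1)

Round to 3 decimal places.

0.986

A5 ∨ A2 = a + b − a·b on (0.0800, 0.6400) = 0.6688
A3 ∧ (A5 ∨ A2) = a·b on (0.7500, 0.6688) = 0.5016
A2 ∨ A2 = a + b − a·b on (0.6400, 0.6400) = 0.8704
(A2 ∨ A2) ∨ A1 = a + b − a·b on (0.8704, 0.7800) = 0.9715
(A3 ∧ (A5 ∨ A2)) ∨ ((A2 ∨ A2) ∨ A1) = a + b − a·b on (0.5016, 0.9715) = 0.9858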